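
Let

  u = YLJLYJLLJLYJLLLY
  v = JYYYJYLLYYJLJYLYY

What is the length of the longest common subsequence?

One common subsequence of length 10: Y [1,6] → L [2,7] → L [4,8] → Y [5,10] → J [6,11] → L [8,12] → J [9,13] → L [10,15] → Y [11,16] → Y [16,17]. The LCS DP gives dp[16][17] = 10, so this is optimal.

10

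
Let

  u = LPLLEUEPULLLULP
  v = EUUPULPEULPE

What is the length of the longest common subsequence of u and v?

Taking E [5,1], U [6,3], P [8,4], U [9,5], L [10,6], U [13,9], L [14,10], P [15,11] gives a common subsequence of length 8. Since dp[15][12] = 8, nothing longer is possible.

8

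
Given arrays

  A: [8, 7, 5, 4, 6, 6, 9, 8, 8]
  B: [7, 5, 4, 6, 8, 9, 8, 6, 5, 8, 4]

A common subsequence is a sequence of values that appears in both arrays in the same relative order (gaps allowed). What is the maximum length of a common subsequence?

Pick 7 (A #2, B #1), then 5 (A #3, B #2), then 4 (A #4, B #3), then 6 (A #5, B #4), then 9 (A #7, B #6), then 8 (A #8, B #7), then 8 (A #9, B #10); all 7 values appear in both, in order. The LCS DP gives dp[9][11] = 7, so this is optimal.

7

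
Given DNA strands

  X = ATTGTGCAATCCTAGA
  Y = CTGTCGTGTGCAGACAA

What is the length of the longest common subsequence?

Match T at X[2]=Y[4], T at X[3]=Y[7], G at X[4]=Y[8], T at X[5]=Y[9], G at X[6]=Y[10], C at X[7]=Y[11], A at X[8]=Y[12], A at X[9]=Y[14], C at X[12]=Y[15], A at X[14]=Y[16], A at X[16]=Y[17] — 11 bases in the same relative order in both. dp[16][17] = 11 confirms this is the maximum.

11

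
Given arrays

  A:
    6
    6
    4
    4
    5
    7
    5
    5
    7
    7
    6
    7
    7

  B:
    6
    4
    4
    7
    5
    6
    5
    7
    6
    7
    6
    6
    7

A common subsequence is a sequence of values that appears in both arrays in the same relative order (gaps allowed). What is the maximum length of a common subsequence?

10

Pick 6 at A[2]=B[1], 4 at A[3]=B[2], 4 at A[4]=B[3], 7 at A[6]=B[4], 5 at A[7]=B[5], 5 at A[8]=B[7], 7 at A[9]=B[8], 7 at A[10]=B[10], 6 at A[11]=B[12], 7 at A[13]=B[13]; all 10 values appear in both, in order. The LCS DP gives dp[13][13] = 10, so this is optimal.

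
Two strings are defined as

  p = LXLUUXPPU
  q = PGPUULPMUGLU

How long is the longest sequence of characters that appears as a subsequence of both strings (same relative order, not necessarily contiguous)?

4

Pick U (p #4, q #4); then U (p #5, q #5); then P (p #7, q #7); then U (p #9, q #12); all 4 characters appear in both, in order. Since dp[9][12] = 4, nothing longer is possible.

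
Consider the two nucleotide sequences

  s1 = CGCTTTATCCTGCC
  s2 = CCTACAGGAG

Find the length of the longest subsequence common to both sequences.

6

Let dp[i][j] be the LCS length of the first i bases of s1 and the first j bases of s2. dp[i][j] = dp[i-1][j-1]+1 when the i-th and j-th bases match, else max(dp[i-1][j], dp[i][j-1]).
    ·  C  C  T  A  C  A  G  G  A  G
 ·  0  0  0  0  0  0  0  0  0  0  0
 C  0  1  1  1  1  1  1  1  1  1  1
 G  0  1  1  1  1  1  1  2  2  2  2
 C  0  1  2  2  2  2  2  2  2  2  2
 T  0  1  2  3  3  3  3  3  3  3  3
 T  0  1  2  3  3  3  3  3  3  3  3
 T  0  1  2  3  3  3  3  3  3  3  3
 A  0  1  2  3  4  4  4  4  4  4  4
 T  0  1  2  3  4  4  4  4  4  4  4
 C  0  1  2  3  4  5  5  5  5  5  5
 C  0  1  2  3  4  5  5  5  5  5  5
 T  0  1  2  3  4  5  5  5  5  5  5
 G  0  1  2  3  4  5  5  6  6  6  6
 C  0  1  2  3  4  5  5  6  6  6  6
 C  0  1  2  3  4  5  5  6  6  6  6
dp[14][10] = 6. One LCS (by backtracking along matches): CCTACG.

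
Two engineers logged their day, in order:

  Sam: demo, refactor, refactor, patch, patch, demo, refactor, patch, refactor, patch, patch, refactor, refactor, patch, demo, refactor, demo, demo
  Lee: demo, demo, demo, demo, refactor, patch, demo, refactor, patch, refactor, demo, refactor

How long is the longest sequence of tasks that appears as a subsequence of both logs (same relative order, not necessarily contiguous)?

Pick demo [1,4]; then refactor [3,5]; then patch [5,6]; then demo [6,7]; then refactor [9,8]; then patch [11,9]; then refactor [13,10]; then demo [15,11]; then refactor [16,12]; all 9 tasks appear in both, in order. Since dp[18][12] = 9, nothing longer is possible.

9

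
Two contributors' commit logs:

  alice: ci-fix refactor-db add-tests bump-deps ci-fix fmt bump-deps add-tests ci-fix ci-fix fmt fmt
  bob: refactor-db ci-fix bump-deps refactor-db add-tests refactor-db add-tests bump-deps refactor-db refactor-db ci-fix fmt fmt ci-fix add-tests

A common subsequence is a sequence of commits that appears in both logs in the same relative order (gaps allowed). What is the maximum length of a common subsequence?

Taking ci-fix [1,2], refactor-db [2,6], add-tests [3,7], bump-deps [4,8], ci-fix [5,11], fmt [6,13], add-tests [8,15] gives a common subsequence of length 7. dp[12][15] = 7 confirms this is the maximum.

7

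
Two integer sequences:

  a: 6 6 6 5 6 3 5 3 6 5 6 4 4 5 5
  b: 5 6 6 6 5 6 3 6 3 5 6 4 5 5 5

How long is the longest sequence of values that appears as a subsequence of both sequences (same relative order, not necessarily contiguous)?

Taking 6 at a[1]=b[2], then 6 at a[2]=b[3], then 6 at a[3]=b[4], then 5 at a[4]=b[5], then 6 at a[5]=b[6], then 3 at a[6]=b[7], then 3 at a[8]=b[9], then 5 at a[10]=b[10], then 6 at a[11]=b[11], then 4 at a[12]=b[12], then 5 at a[14]=b[14], then 5 at a[15]=b[15] gives a common subsequence of length 12. Since dp[15][15] = 12, nothing longer is possible.

12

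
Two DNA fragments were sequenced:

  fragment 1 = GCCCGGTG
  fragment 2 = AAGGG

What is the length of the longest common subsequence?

3

One common subsequence of length 3: G [5,3] → G [6,4] → G [8,5], and the DP table's final entry dp[8][5] is also 3, so no common subsequence is longer.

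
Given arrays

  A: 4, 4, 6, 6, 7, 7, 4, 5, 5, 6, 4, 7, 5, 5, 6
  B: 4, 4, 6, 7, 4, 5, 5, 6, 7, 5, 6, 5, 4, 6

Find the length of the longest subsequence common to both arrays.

12

Match 4 [1,1], then 4 [2,2], then 6 [4,3], then 7 [6,4], then 4 [7,5], then 5 [8,6], then 5 [9,7], then 6 [10,8], then 7 [12,9], then 5 [13,10], then 5 [14,12], then 6 [15,14] — 12 values in the same relative order in both. dp[15][14] = 12 confirms this is the maximum.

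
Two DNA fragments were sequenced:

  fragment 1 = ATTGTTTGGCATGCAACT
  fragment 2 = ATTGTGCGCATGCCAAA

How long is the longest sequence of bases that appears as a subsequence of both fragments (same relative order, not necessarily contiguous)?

One common subsequence of length 14: A (fragment 1 #1, fragment 2 #1); then T (fragment 1 #2, fragment 2 #2); then T (fragment 1 #3, fragment 2 #3); then G (fragment 1 #4, fragment 2 #4); then T (fragment 1 #7, fragment 2 #5); then G (fragment 1 #8, fragment 2 #6); then G (fragment 1 #9, fragment 2 #8); then C (fragment 1 #10, fragment 2 #9); then A (fragment 1 #11, fragment 2 #10); then T (fragment 1 #12, fragment 2 #11); then G (fragment 1 #13, fragment 2 #12); then C (fragment 1 #14, fragment 2 #14); then A (fragment 1 #15, fragment 2 #16); then A (fragment 1 #16, fragment 2 #17), and the DP table's final entry dp[18][17] is also 14, so no common subsequence is longer.

14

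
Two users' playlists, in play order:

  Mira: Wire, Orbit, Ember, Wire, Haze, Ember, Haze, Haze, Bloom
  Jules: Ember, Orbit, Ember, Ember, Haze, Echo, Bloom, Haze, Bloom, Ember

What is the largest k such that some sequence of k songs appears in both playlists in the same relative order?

Taking Orbit (Mira #2, Jules #2), then Ember (Mira #3, Jules #3), then Ember (Mira #6, Jules #4), then Haze (Mira #7, Jules #5), then Haze (Mira #8, Jules #8), then Bloom (Mira #9, Jules #9) gives a common subsequence of length 6, and the DP table's final entry dp[9][10] is also 6, so no common subsequence is longer.

6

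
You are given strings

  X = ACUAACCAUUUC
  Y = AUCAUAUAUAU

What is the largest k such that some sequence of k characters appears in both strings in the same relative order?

7

Let dp[i][j] be the LCS length of the first i characters of X and the first j characters of Y. dp[i][j] = dp[i-1][j-1]+1 when the i-th and j-th characters match, else max(dp[i-1][j], dp[i][j-1]).
    ·  A  U  C  A  U  A  U  A  U  A  U
 ·  0  0  0  0  0  0  0  0  0  0  0  0
 A  0  1  1  1  1  1  1  1  1  1  1  1
 C  0  1  1  2  2  2  2  2  2  2  2  2
 U  0  1  2  2  2  3  3  3  3  3  3  3
 A  0  1  2  2  3  3  4  4  4  4  4  4
 A  0  1  2  2  3  3  4  4  5  5  5  5
 C  0  1  2  3  3  3  4  4  5  5  5  5
 C  0  1  2  3  3  3  4  4  5  5  5  5
 A  0  1  2  3  4  4  4  4  5  5  6  6
 U  0  1  2  3  4  5  5  5  5  6  6  7
 U  0  1  2  3  4  5  5  6  6  6  6  7
 U  0  1  2  3  4  5  5  6  6  7  7  7
 C  0  1  2  3  4  5  5  6  6  7  7  7
dp[12][11] = 7. One LCS (by backtracking along matches): ACUAAAU.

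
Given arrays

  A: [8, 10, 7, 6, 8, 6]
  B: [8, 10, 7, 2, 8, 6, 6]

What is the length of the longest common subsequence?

5

One common subsequence of length 5: 8 at A[1]=B[1]; then 10 at A[2]=B[2]; then 7 at A[3]=B[3]; then 6 at A[4]=B[6]; then 6 at A[6]=B[7], and the DP table's final entry dp[6][7] is also 5, so no common subsequence is longer.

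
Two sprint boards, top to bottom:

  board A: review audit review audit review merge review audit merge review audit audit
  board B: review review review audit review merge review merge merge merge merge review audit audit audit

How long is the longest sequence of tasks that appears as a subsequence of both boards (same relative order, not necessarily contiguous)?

Taking review [1,2]; then review [3,3]; then audit [4,4]; then review [5,5]; then merge [6,6]; then review [7,7]; then merge [9,11]; then review [10,12]; then audit [11,14]; then audit [12,15] gives a common subsequence of length 10. The LCS DP gives dp[12][15] = 10, so this is optimal.

10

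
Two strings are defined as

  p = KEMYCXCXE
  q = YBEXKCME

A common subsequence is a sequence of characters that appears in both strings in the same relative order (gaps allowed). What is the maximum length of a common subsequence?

4

Taking E [2,3], then X [6,4], then C [7,6], then E [9,8] gives a common subsequence of length 4. Since dp[9][8] = 4, nothing longer is possible.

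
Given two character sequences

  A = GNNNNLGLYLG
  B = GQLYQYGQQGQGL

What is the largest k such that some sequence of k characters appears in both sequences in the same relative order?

Match G [1,1]; then L [6,3]; then G [7,12]; then L [10,13] — 4 characters in the same relative order in both. dp[11][13] = 4 confirms this is the maximum.

4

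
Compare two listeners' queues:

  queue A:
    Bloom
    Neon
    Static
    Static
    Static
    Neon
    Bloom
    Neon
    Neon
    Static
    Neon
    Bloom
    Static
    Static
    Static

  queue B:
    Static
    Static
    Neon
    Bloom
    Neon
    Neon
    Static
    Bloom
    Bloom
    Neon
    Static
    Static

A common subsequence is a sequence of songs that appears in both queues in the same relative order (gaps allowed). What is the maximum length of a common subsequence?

Taking Static at queue A[4]=queue B[1], Static at queue A[5]=queue B[2], Neon at queue A[6]=queue B[3], Bloom at queue A[7]=queue B[4], Neon at queue A[8]=queue B[5], Neon at queue A[9]=queue B[6], Static at queue A[10]=queue B[7], Neon at queue A[11]=queue B[10], Static at queue A[14]=queue B[11], Static at queue A[15]=queue B[12] gives a common subsequence of length 10. The LCS DP gives dp[15][12] = 10, so this is optimal.

10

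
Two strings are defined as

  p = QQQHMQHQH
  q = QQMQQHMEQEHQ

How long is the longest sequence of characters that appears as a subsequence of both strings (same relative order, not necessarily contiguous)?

8

Let dp[i][j] be the LCS length of the first i characters of p and the first j characters of q. dp[i][j] = dp[i-1][j-1]+1 when the i-th and j-th characters match, else max(dp[i-1][j], dp[i][j-1]).
    ·  Q  Q  M  Q  Q  H  M  E  Q  E  H  Q
 ·  0  0  0  0  0  0  0  0  0  0  0  0  0
 Q  0  1  1  1  1  1  1  1  1  1  1  1  1
 Q  0  1  2  2  2  2  2  2  2  2  2  2  2
 Q  0  1  2  2  3  3  3  3  3  3  3  3  3
 H  0  1  2  2  3  3  4  4  4  4  4  4  4
 M  0  1  2  3  3  3  4  5  5  5  5  5  5
 Q  0  1  2  3  4  4  4  5  5  6  6  6  6
 H  0  1  2  3  4  4  5  5  5  6  6  7  7
 Q  0  1  2  3  4  5  5  5  5  6  6  7  8
 H  0  1  2  3  4  5  6  6  6  6  6  7  8
dp[9][12] = 8. One LCS (by backtracking along matches): QQQHMQHQ.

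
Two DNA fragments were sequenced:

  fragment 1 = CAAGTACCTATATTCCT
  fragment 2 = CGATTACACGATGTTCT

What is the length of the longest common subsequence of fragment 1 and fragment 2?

Pick C at fragment 1[1]=fragment 2[1]; then A at fragment 1[2]=fragment 2[3]; then T at fragment 1[5]=fragment 2[5]; then A at fragment 1[6]=fragment 2[6]; then C at fragment 1[7]=fragment 2[7]; then C at fragment 1[8]=fragment 2[9]; then A at fragment 1[10]=fragment 2[11]; then T at fragment 1[11]=fragment 2[12]; then T at fragment 1[13]=fragment 2[14]; then T at fragment 1[14]=fragment 2[15]; then C at fragment 1[16]=fragment 2[16]; then T at fragment 1[17]=fragment 2[17]; all 12 bases appear in both, in order. dp[17][17] = 12 confirms this is the maximum.

12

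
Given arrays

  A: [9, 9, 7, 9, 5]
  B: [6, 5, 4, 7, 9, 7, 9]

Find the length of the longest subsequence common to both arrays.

3

Pick 9 at A[2]=B[5]; then 7 at A[3]=B[6]; then 9 at A[4]=B[7]; all 3 values appear in both, in order. dp[5][7] = 3 confirms this is the maximum.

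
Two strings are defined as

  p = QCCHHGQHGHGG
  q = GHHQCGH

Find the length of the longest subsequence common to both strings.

Match H at p[4]=q[2], then H at p[5]=q[3], then Q at p[7]=q[4], then G at p[9]=q[6], then H at p[10]=q[7] — 5 characters in the same relative order in both. Since dp[12][7] = 5, nothing longer is possible.

5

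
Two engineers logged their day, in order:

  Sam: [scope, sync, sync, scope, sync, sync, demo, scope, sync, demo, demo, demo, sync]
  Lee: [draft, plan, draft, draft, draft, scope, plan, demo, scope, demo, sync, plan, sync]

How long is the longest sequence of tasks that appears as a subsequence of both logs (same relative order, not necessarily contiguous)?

One common subsequence of length 5: scope at Sam[1]=Lee[6] → scope at Sam[4]=Lee[9] → demo at Sam[7]=Lee[10] → sync at Sam[9]=Lee[11] → sync at Sam[13]=Lee[13], and the DP table's final entry dp[13][13] is also 5, so no common subsequence is longer.

5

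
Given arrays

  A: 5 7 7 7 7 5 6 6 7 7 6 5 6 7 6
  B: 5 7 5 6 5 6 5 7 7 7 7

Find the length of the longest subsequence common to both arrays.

8

Pick 5 (A #1, B #1), 7 (A #5, B #2), 5 (A #6, B #3), 6 (A #7, B #4), 6 (A #8, B #6), 7 (A #9, B #9), 7 (A #10, B #10), 7 (A #14, B #11); all 8 values appear in both, in order, and the DP table's final entry dp[15][11] is also 8, so no common subsequence is longer.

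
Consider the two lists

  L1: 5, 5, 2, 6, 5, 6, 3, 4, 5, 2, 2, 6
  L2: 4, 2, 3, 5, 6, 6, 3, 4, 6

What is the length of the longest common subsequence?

6

One common subsequence of length 6: 5 [2,4], 6 [4,5], 6 [6,6], 3 [7,7], 4 [8,8], 6 [12,9]. The LCS DP gives dp[12][9] = 6, so this is optimal.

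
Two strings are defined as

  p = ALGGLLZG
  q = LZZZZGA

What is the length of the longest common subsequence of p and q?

Taking L [2,1]; then Z [7,5]; then G [8,6] gives a common subsequence of length 3. dp[8][7] = 3 confirms this is the maximum.

3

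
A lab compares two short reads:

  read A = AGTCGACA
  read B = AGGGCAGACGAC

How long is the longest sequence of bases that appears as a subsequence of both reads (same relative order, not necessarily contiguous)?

Match A at read A[1]=read B[1]; then G at read A[2]=read B[4]; then C at read A[4]=read B[5]; then G at read A[5]=read B[7]; then A at read A[6]=read B[8]; then C at read A[7]=read B[9]; then A at read A[8]=read B[11] — 7 bases in the same relative order in both. dp[8][12] = 7 confirms this is the maximum.

7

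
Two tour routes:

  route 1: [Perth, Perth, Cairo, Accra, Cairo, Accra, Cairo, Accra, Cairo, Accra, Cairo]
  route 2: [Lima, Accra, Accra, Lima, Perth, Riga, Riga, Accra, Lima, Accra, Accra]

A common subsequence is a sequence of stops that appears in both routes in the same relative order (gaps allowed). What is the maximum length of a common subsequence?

4

One common subsequence of length 4: Perth (route 1 #1, route 2 #5), Accra (route 1 #4, route 2 #8), Accra (route 1 #8, route 2 #10), Accra (route 1 #10, route 2 #11). The LCS DP gives dp[11][11] = 4, so this is optimal.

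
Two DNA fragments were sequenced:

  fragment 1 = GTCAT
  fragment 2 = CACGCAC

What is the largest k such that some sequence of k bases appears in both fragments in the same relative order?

Taking G [1,4], C [3,5], A [4,6] gives a common subsequence of length 3. dp[5][7] = 3 confirms this is the maximum.

3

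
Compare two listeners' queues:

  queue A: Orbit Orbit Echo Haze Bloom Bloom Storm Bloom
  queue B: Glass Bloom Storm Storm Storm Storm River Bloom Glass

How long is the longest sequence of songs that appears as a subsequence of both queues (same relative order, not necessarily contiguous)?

One common subsequence of length 3: Bloom [5,2], Storm [7,6], Bloom [8,8], and the DP table's final entry dp[8][9] is also 3, so no common subsequence is longer.

3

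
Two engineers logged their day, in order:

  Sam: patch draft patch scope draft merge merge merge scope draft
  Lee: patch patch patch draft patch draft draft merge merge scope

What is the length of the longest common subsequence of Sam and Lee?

One common subsequence of length 7: patch at Sam[1]=Lee[3] → draft at Sam[2]=Lee[4] → patch at Sam[3]=Lee[5] → draft at Sam[5]=Lee[7] → merge at Sam[7]=Lee[8] → merge at Sam[8]=Lee[9] → scope at Sam[9]=Lee[10]. Since dp[10][10] = 7, nothing longer is possible.

7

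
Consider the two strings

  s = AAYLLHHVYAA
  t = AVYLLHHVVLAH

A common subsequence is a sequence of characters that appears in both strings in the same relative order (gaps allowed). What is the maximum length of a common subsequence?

8

One common subsequence of length 8: A [1,1], then Y [3,3], then L [4,4], then L [5,5], then H [6,6], then H [7,7], then V [8,9], then A [10,11]. The LCS DP gives dp[11][12] = 8, so this is optimal.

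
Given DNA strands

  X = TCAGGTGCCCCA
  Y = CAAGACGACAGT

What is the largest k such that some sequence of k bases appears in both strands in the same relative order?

Taking C [2,1]; then A [3,3]; then G [4,4]; then G [5,7]; then C [11,9]; then A [12,10] gives a common subsequence of length 6. dp[12][12] = 6 confirms this is the maximum.

6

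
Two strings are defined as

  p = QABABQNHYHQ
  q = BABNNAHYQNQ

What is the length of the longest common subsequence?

7

One common subsequence of length 7: B at p[3]=q[1] → A at p[4]=q[2] → B at p[5]=q[3] → N at p[7]=q[5] → H at p[8]=q[7] → Y at p[9]=q[8] → Q at p[11]=q[11], and the DP table's final entry dp[11][11] is also 7, so no common subsequence is longer.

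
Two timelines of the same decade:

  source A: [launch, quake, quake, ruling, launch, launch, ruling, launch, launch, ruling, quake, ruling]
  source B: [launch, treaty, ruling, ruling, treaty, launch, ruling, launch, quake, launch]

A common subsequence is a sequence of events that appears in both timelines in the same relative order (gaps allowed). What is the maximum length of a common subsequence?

6

One common subsequence of length 6: launch [1,1], then ruling [4,4], then launch [6,6], then ruling [7,7], then launch [8,8], then launch [9,10]. The LCS DP gives dp[12][10] = 6, so this is optimal.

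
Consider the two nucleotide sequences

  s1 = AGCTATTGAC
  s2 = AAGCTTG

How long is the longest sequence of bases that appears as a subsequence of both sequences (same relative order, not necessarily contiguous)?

One common subsequence of length 6: A [1,2], G [2,3], C [3,4], T [6,5], T [7,6], G [8,7]. Since dp[10][7] = 6, nothing longer is possible.

6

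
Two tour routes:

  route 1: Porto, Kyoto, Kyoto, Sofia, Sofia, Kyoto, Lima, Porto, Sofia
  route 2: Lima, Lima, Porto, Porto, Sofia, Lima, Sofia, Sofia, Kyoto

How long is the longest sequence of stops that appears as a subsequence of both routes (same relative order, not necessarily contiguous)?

Match Porto [1,4], Sofia [4,7], Sofia [5,8], Kyoto [6,9] — 4 stops in the same relative order in both. dp[9][9] = 4 confirms this is the maximum.

4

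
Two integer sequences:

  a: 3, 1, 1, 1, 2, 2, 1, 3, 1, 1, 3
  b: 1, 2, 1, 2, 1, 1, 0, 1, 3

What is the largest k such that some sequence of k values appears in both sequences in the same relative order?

Match 1 (a #2, b #1), then 1 (a #4, b #3), then 2 (a #6, b #4), then 1 (a #7, b #5), then 1 (a #9, b #6), then 1 (a #10, b #8), then 3 (a #11, b #9) — 7 values in the same relative order in both, and the DP table's final entry dp[11][9] is also 7, so no common subsequence is longer.

7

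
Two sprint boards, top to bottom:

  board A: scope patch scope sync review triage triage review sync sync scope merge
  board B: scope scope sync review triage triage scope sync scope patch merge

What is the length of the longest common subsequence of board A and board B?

9

Pick scope at board A[1]=board B[1] → scope at board A[3]=board B[2] → sync at board A[4]=board B[3] → review at board A[5]=board B[4] → triage at board A[6]=board B[5] → triage at board A[7]=board B[6] → sync at board A[10]=board B[8] → scope at board A[11]=board B[9] → merge at board A[12]=board B[11]; all 9 tasks appear in both, in order. dp[12][11] = 9 confirms this is the maximum.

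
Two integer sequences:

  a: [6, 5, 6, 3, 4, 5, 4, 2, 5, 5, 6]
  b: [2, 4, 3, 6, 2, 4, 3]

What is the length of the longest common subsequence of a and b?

2

Taking 6 [1,4], then 3 [4,7] gives a common subsequence of length 2, and the DP table's final entry dp[11][7] is also 2, so no common subsequence is longer.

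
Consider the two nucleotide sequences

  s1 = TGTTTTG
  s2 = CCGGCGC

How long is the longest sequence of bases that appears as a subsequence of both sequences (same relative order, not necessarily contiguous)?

2

Let dp[i][j] be the LCS length of the first i bases of s1 and the first j bases of s2. dp[i][j] = dp[i-1][j-1]+1 when the i-th and j-th bases match, else max(dp[i-1][j], dp[i][j-1]).
    ·  C  C  G  G  C  G  C
 ·  0  0  0  0  0  0  0  0
 T  0  0  0  0  0  0  0  0
 G  0  0  0  1  1  1  1  1
 T  0  0  0  1  1  1  1  1
 T  0  0  0  1  1  1  1  1
 T  0  0  0  1  1  1  1  1
 T  0  0  0  1  1  1  1  1
 G  0  0  0  1  2  2  2  2
dp[7][7] = 2. One LCS (by backtracking along matches): GG.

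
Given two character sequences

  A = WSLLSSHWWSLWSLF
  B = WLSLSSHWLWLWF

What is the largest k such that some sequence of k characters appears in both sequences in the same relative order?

11

Pick W at A[1]=B[1], S at A[2]=B[3], L at A[4]=B[4], S at A[5]=B[5], S at A[6]=B[6], H at A[7]=B[7], W at A[8]=B[8], W at A[9]=B[10], L at A[11]=B[11], W at A[12]=B[12], F at A[15]=B[13]; all 11 characters appear in both, in order. The LCS DP gives dp[15][13] = 11, so this is optimal.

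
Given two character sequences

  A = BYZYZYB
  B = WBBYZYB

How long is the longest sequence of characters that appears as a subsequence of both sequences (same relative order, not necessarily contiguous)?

5

Taking B [1,3], Y [4,4], Z [5,5], Y [6,6], B [7,7] gives a common subsequence of length 5. dp[7][7] = 5 confirms this is the maximum.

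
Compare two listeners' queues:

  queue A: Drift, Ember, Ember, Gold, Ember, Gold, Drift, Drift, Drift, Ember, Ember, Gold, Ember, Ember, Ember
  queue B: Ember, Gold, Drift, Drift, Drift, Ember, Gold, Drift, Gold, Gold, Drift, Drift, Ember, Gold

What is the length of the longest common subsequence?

9

One common subsequence of length 9: Ember [3,1], then Gold [4,2], then Ember [5,6], then Gold [6,7], then Drift [7,8], then Drift [8,11], then Drift [9,12], then Ember [11,13], then Gold [12,14], and the DP table's final entry dp[15][14] is also 9, so no common subsequence is longer.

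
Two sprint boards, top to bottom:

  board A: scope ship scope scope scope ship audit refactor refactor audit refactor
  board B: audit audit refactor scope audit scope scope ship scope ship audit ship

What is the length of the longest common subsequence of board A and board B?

6

Taking scope at board A[1]=board B[4], scope at board A[3]=board B[6], scope at board A[4]=board B[7], scope at board A[5]=board B[9], ship at board A[6]=board B[10], audit at board A[7]=board B[11] gives a common subsequence of length 6. Since dp[11][12] = 6, nothing longer is possible.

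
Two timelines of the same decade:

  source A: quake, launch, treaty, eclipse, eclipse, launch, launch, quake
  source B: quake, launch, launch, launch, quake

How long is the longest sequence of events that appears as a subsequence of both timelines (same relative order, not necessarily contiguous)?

One common subsequence of length 5: quake (source A #1, source B #1), then launch (source A #2, source B #2), then launch (source A #6, source B #3), then launch (source A #7, source B #4), then quake (source A #8, source B #5). Since dp[8][5] = 5, nothing longer is possible.

5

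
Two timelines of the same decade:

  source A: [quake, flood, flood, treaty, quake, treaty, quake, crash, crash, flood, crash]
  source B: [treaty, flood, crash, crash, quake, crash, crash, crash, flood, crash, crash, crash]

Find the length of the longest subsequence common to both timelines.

6

Pick flood (source A #2, source B #2) → quake (source A #5, source B #5) → crash (source A #8, source B #7) → crash (source A #9, source B #8) → flood (source A #10, source B #9) → crash (source A #11, source B #12); all 6 events appear in both, in order. dp[11][12] = 6 confirms this is the maximum.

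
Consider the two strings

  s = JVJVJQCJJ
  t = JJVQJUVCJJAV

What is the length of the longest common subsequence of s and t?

One common subsequence of length 7: J at s[1]=t[2] → V at s[2]=t[3] → J at s[3]=t[5] → V at s[4]=t[7] → C at s[7]=t[8] → J at s[8]=t[9] → J at s[9]=t[10]. Since dp[9][12] = 7, nothing longer is possible.

7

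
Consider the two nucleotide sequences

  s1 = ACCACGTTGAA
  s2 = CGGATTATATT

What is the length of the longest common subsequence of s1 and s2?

6

Pick C at s1[2]=s2[1] → A at s1[4]=s2[4] → T at s1[7]=s2[5] → T at s1[8]=s2[6] → A at s1[10]=s2[7] → A at s1[11]=s2[9]; all 6 bases appear in both, in order. The LCS DP gives dp[11][11] = 6, so this is optimal.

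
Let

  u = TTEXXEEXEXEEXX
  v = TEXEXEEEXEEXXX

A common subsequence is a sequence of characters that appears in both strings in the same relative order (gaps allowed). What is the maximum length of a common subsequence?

12

Match T [2,1] → E [3,2] → X [4,3] → X [5,5] → E [6,6] → E [7,7] → E [9,8] → X [10,9] → E [11,10] → E [12,11] → X [13,13] → X [14,14] — 12 characters in the same relative order in both. dp[14][14] = 12 confirms this is the maximum.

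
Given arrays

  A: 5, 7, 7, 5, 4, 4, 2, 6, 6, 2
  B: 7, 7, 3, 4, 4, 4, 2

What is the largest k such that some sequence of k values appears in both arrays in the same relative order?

5

Match 7 (A #2, B #1), 7 (A #3, B #2), 4 (A #5, B #5), 4 (A #6, B #6), 2 (A #10, B #7) — 5 values in the same relative order in both. Since dp[10][7] = 5, nothing longer is possible.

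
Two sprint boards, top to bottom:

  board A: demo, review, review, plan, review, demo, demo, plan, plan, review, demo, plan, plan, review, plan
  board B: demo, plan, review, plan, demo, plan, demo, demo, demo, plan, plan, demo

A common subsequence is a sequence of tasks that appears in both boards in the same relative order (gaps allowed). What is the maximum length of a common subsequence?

One common subsequence of length 8: demo (board A #1, board B #1) → review (board A #2, board B #3) → plan (board A #4, board B #6) → demo (board A #6, board B #8) → demo (board A #7, board B #9) → plan (board A #8, board B #10) → plan (board A #9, board B #11) → demo (board A #11, board B #12). The LCS DP gives dp[15][12] = 8, so this is optimal.

8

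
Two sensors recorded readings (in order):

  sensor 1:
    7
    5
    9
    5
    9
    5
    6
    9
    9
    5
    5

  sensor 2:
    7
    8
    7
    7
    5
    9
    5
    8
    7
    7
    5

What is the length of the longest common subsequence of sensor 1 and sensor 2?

Pick 7 (sensor 1 #1, sensor 2 #4), then 5 (sensor 1 #2, sensor 2 #5), then 9 (sensor 1 #3, sensor 2 #6), then 5 (sensor 1 #4, sensor 2 #7), then 5 (sensor 1 #11, sensor 2 #11); all 5 values appear in both, in order. Since dp[11][11] = 5, nothing longer is possible.

5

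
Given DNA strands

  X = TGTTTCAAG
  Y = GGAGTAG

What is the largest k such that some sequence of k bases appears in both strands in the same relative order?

4

Let dp[i][j] be the LCS length of the first i bases of X and the first j bases of Y. dp[i][j] = dp[i-1][j-1]+1 when the i-th and j-th bases match, else max(dp[i-1][j], dp[i][j-1]).
    ·  G  G  A  G  T  A  G
 ·  0  0  0  0  0  0  0  0
 T  0  0  0  0  0  1  1  1
 G  0  1  1  1  1  1  1  2
 T  0  1  1  1  1  2  2  2
 T  0  1  1  1  1  2  2  2
 T  0  1  1  1  1  2  2  2
 C  0  1  1  1  1  2  2  2
 A  0  1  1  2  2  2  3  3
 A  0  1  1  2  2  2  3  3
 G  0  1  2  2  3  3  3  4
dp[9][7] = 4. One LCS (by backtracking along matches): GTAG.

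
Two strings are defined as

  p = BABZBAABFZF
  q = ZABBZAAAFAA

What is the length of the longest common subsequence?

Let dp[i][j] be the LCS length of the first i characters of p and the first j characters of q. dp[i][j] = dp[i-1][j-1]+1 when the i-th and j-th characters match, else max(dp[i-1][j], dp[i][j-1]).
    ·  Z  A  B  B  Z  A  A  A  F  A  A
 ·  0  0  0  0  0  0  0  0  0  0  0  0
 B  0  0  0  1  1  1  1  1  1  1  1  1
 A  0  0  1  1  1  1  2  2  2  2  2  2
 B  0  0  1  2  2  2  2  2  2  2  2  2
 Z  0  1  1  2  2  3  3  3  3  3  3  3
 B  0  1  1  2  3  3  3  3  3  3  3  3
 A  0  1  2  2  3  3  4  4  4  4  4  4
 A  0  1  2  2  3  3  4  5  5  5  5  5
 B  0  1  2  3  3  3  4  5  5  5  5  5
 F  0  1  2  3  3  3  4  5  5  6  6  6
 Z  0  1  2  3  3  4  4  5  5  6  6  6
 F  0  1  2  3  3  4  4  5  5  6  6  6
dp[11][11] = 6. One LCS (by backtracking along matches): BBZAAF.

6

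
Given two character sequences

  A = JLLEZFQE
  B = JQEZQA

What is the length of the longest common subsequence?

One common subsequence of length 4: J at A[1]=B[1], then E at A[4]=B[3], then Z at A[5]=B[4], then Q at A[7]=B[5], and the DP table's final entry dp[8][6] is also 4, so no common subsequence is longer.

4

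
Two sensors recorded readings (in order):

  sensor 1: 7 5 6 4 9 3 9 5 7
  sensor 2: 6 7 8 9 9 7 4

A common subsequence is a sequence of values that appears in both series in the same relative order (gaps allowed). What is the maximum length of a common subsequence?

4

Let dp[i][j] be the LCS length of the first i values of sensor 1 and the first j values of sensor 2. dp[i][j] = dp[i-1][j-1]+1 when the i-th and j-th values match, else max(dp[i-1][j], dp[i][j-1]).
    ·  6  7  8  9  9  7  4
 ·  0  0  0  0  0  0  0  0
 7  0  0  1  1  1  1  1  1
 5  0  0  1  1  1  1  1  1
 6  0  1  1  1  1  1  1  1
 4  0  1  1  1  1  1  1  2
 9  0  1  1  1  2  2  2  2
 3  0  1  1  1  2  2  2  2
 9  0  1  1  1  2  3  3  3
 5  0  1  1  1  2  3  3  3
 7  0  1  2  2  2  3  4  4
dp[9][7] = 4. One LCS (by backtracking along matches): 7, 9, 9, 7.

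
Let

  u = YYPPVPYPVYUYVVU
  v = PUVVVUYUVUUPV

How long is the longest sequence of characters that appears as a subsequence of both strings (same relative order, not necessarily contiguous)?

Pick P [3,1] → V [5,4] → V [9,5] → Y [10,7] → U [11,8] → V [13,9] → V [14,13]; all 7 characters appear in both, in order. Since dp[15][13] = 7, nothing longer is possible.

7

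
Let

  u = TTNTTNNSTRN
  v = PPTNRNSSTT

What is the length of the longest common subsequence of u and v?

5

Let dp[i][j] be the LCS length of the first i characters of u and the first j characters of v. dp[i][j] = dp[i-1][j-1]+1 when the i-th and j-th characters match, else max(dp[i-1][j], dp[i][j-1]).
    ·  P  P  T  N  R  N  S  S  T  T
 ·  0  0  0  0  0  0  0  0  0  0  0
 T  0  0  0  1  1  1  1  1  1  1  1
 T  0  0  0  1  1  1  1  1  1  2  2
 N  0  0  0  1  2  2  2  2  2  2  2
 T  0  0  0  1  2  2  2  2  2  3  3
 T  0  0  0  1  2  2  2  2  2  3  4
 N  0  0  0  1  2  2  3  3  3  3  4
 N  0  0  0  1  2  2  3  3  3  3  4
 S  0  0  0  1  2  2  3  4  4  4  4
 T  0  0  0  1  2  2  3  4  4  5  5
 R  0  0  0  1  2  3  3  4  4  5  5
 N  0  0  0  1  2  3  4  4  4  5  5
dp[11][10] = 5. One LCS (by backtracking along matches): TNNST.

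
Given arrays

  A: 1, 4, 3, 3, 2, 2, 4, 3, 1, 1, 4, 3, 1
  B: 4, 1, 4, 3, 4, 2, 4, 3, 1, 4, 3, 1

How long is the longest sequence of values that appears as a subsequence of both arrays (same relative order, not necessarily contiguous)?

One common subsequence of length 10: 1 (A #1, B #2); then 4 (A #2, B #3); then 3 (A #3, B #4); then 2 (A #6, B #6); then 4 (A #7, B #7); then 3 (A #8, B #8); then 1 (A #10, B #9); then 4 (A #11, B #10); then 3 (A #12, B #11); then 1 (A #13, B #12). dp[13][12] = 10 confirms this is the maximum.

10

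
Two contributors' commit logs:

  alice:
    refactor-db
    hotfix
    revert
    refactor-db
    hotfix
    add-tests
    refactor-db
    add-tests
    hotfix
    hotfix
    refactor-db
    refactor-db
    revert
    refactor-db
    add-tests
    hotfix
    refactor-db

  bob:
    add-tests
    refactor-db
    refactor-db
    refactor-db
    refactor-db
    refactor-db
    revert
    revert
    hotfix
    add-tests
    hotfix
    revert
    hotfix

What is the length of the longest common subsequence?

8

Pick refactor-db [1,2] → refactor-db [4,3] → refactor-db [7,4] → refactor-db [11,5] → refactor-db [12,6] → revert [13,8] → add-tests [15,10] → hotfix [16,13]; all 8 commits appear in both, in order. Since dp[17][13] = 8, nothing longer is possible.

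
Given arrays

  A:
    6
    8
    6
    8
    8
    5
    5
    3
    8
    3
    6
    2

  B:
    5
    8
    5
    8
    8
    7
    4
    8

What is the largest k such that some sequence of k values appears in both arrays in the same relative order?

Pick 8 [2,2] → 8 [4,4] → 8 [5,5] → 8 [9,8]; all 4 values appear in both, in order. The LCS DP gives dp[12][8] = 4, so this is optimal.

4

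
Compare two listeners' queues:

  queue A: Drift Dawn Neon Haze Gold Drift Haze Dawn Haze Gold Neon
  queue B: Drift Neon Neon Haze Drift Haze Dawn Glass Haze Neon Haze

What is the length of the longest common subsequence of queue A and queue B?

8

Taking Drift [1,1] → Neon [3,3] → Haze [4,4] → Drift [6,5] → Haze [7,6] → Dawn [8,7] → Haze [9,9] → Neon [11,10] gives a common subsequence of length 8. Since dp[11][11] = 8, nothing longer is possible.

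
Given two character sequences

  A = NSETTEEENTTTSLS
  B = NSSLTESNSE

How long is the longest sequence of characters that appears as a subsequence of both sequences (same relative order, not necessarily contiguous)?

Let dp[i][j] be the LCS length of the first i characters of A and the first j characters of B. dp[i][j] = dp[i-1][j-1]+1 when the i-th and j-th characters match, else max(dp[i-1][j], dp[i][j-1]).
    ·  N  S  S  L  T  E  S  N  S  E
 ·  0  0  0  0  0  0  0  0  0  0  0
 N  0  1  1  1  1  1  1  1  1  1  1
 S  0  1  2  2  2  2  2  2  2  2  2
 E  0  1  2  2  2  2  3  3  3  3  3
 T  0  1  2  2  2  3  3  3  3  3  3
 T  0  1  2  2  2  3  3  3  3  3  3
 E  0  1  2  2  2  3  4  4  4  4  4
 E  0  1  2  2  2  3  4  4  4  4  5
 E  0  1  2  2  2  3  4  4  4  4  5
 N  0  1  2  2  2  3  4  4  5  5  5
 T  0  1  2  2  2  3  4  4  5  5  5
 T  0  1  2  2  2  3  4  4  5  5  5
 T  0  1  2  2  2  3  4  4  5  5  5
 S  0  1  2  3  3  3  4  5  5  6  6
 L  0  1  2  3  4  4  4  5  5  6  6
 S  0  1  2  3  4  4  4  5  5  6  6
dp[15][10] = 6. One LCS (by backtracking along matches): NSTENS.

6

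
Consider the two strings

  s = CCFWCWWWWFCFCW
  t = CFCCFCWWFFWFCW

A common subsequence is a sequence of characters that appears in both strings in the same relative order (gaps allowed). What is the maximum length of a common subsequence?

Pick C at s[1]=t[3]; then C at s[2]=t[4]; then F at s[3]=t[5]; then C at s[5]=t[6]; then W at s[6]=t[7]; then W at s[7]=t[8]; then W at s[9]=t[11]; then F at s[12]=t[12]; then C at s[13]=t[13]; then W at s[14]=t[14]; all 10 characters appear in both, in order. The LCS DP gives dp[14][14] = 10, so this is optimal.

10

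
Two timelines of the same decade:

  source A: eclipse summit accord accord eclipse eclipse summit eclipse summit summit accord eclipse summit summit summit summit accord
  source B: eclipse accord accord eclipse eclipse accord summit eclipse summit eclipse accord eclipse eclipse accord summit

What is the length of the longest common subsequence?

One common subsequence of length 11: eclipse (source A #1, source B #1), then accord (source A #3, source B #2), then accord (source A #4, source B #3), then eclipse (source A #5, source B #4), then eclipse (source A #6, source B #5), then summit (source A #7, source B #7), then eclipse (source A #8, source B #8), then summit (source A #9, source B #9), then accord (source A #11, source B #11), then eclipse (source A #12, source B #13), then summit (source A #16, source B #15). The LCS DP gives dp[17][15] = 11, so this is optimal.

11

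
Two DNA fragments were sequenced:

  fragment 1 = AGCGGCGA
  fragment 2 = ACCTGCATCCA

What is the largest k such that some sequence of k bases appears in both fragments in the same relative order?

5

Let dp[i][j] be the LCS length of the first i bases of fragment 1 and the first j bases of fragment 2. dp[i][j] = dp[i-1][j-1]+1 when the i-th and j-th bases match, else max(dp[i-1][j], dp[i][j-1]).
    ·  A  C  C  T  G  C  A  T  C  C  A
 ·  0  0  0  0  0  0  0  0  0  0  0  0
 A  0  1  1  1  1  1  1  1  1  1  1  1
 G  0  1  1  1  1  2  2  2  2  2  2  2
 C  0  1  2  2  2  2  3  3  3  3  3  3
 G  0  1  2  2  2  3  3  3  3  3  3  3
 G  0  1  2  2  2  3  3  3  3  3  3  3
 C  0  1  2  3  3  3  4  4  4  4  4  4
 G  0  1  2  3  3  4  4  4  4  4  4  4
 A  0  1  2  3  3  4  4  5  5  5  5  5
dp[8][11] = 5. One LCS (by backtracking along matches): AGCCA.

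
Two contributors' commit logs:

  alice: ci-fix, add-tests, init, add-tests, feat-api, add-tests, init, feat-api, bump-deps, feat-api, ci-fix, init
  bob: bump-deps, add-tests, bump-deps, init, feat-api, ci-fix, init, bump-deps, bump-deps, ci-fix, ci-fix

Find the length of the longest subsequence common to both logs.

One common subsequence of length 6: add-tests [2,2], init [3,4], feat-api [5,5], init [7,7], bump-deps [9,9], ci-fix [11,11]. dp[12][11] = 6 confirms this is the maximum.

6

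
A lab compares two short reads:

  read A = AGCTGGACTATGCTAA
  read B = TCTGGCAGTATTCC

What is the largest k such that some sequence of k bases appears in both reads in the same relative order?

9

Taking C [3,2], T [4,3], G [5,4], G [6,5], A [7,7], T [9,9], A [10,10], T [11,12], C [13,14] gives a common subsequence of length 9. dp[16][14] = 9 confirms this is the maximum.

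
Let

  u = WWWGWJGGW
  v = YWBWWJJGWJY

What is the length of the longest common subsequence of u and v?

6

One common subsequence of length 6: W [1,2] → W [2,4] → W [3,5] → G [4,8] → W [5,9] → J [6,10]. Since dp[9][11] = 6, nothing longer is possible.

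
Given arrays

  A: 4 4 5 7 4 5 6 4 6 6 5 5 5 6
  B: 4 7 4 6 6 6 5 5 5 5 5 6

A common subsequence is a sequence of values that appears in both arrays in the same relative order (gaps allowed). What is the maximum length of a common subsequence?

10

One common subsequence of length 10: 4 [2,1], 7 [4,2], 4 [5,3], 6 [7,4], 6 [9,5], 6 [10,6], 5 [11,9], 5 [12,10], 5 [13,11], 6 [14,12], and the DP table's final entry dp[14][12] is also 10, so no common subsequence is longer.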